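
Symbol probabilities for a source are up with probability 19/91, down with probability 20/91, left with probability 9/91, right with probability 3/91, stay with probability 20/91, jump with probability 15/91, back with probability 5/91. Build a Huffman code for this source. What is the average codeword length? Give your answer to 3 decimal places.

2.626 bits/symbol

Repeatedly combine the two least-probable nodes; the expected code length is the sum of the merged weights.
merge 3/91 + 5/91 → 8/91
merge 8/91 + 9/91 → 17/91
merge 15/91 + 17/91 → 32/91
merge 19/91 + 20/91 → 3/7
merge 20/91 + 32/91 → 4/7
merge 3/7 + 4/7 → 1
L = 8/91 + 17/91 + 32/91 + 3/7 + 4/7 + 1 = 239/91 ≈ 2.626 bits/symbol.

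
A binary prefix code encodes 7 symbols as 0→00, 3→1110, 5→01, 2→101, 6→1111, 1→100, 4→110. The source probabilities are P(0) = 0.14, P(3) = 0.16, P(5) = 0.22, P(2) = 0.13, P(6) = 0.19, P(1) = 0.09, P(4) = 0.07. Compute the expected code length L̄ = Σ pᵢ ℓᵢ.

L̄ = Σ pᵢ·ℓᵢ = 0.14·2 + 0.16·4 + 0.22·2 + 0.13·3 + 0.19·4 + 0.09·3 + 0.07·3 = 2.99 bits/symbol.

2.99 bits/symbol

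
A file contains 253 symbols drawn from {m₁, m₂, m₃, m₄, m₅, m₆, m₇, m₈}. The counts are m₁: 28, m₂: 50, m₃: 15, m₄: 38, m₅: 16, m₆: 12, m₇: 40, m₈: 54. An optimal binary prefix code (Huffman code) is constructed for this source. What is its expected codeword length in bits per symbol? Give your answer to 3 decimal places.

2.866 bits/symbol

Probabilities are the counts divided by 253.
Repeatedly combine the two least-probable nodes; the expected code length is the sum of the merged weights.
merge 12/253 + 15/253 → 27/253
merge 16/253 + 27/253 → 43/253
merge 28/253 + 38/253 → 6/23
merge 40/253 + 43/253 → 83/253
merge 50/253 + 54/253 → 104/253
merge 6/23 + 83/253 → 149/253
merge 104/253 + 149/253 → 1
L = 27/253 + 43/253 + 6/23 + 83/253 + 104/253 + 149/253 + 1 = 725/253 ≈ 2.866 bits/symbol.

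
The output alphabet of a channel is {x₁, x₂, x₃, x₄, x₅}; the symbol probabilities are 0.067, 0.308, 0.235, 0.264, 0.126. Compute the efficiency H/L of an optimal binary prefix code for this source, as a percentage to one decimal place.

Entropy H = −Σ p log₂ p ≈ 2.1593 bits.
Huffman merges: 67/1000+63/500→193/1000; 193/1000+47/200→107/250; 33/125+77/250→143/250; 107/250+143/250→1. L = 2193/1000 ≈ 2.1930.
Efficiency = H/L = 2.1593/2.1930 = 98.5%.

98.5%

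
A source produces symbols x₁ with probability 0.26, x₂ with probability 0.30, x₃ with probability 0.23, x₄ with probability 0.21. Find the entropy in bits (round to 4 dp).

H = −Σ pᵢ log₂ pᵢ.
−0.26·log₂(0.26) = 0.5053
−0.30·log₂(0.30) = 0.5211
−0.23·log₂(0.23) = 0.4877
−0.21·log₂(0.21) = 0.4728
Sum ≈ 1.9869 → 1.9869 bits.

1.9869 bits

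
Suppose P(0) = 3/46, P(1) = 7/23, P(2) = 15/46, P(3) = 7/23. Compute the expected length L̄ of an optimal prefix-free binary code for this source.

2 bits/symbol

Repeatedly combine the two least-probable nodes; the expected code length is the sum of the merged weights.
merge 3/46 + 7/23 → 17/46
merge 7/23 + 15/46 → 29/46
merge 17/46 + 29/46 → 1
L = 17/46 + 29/46 + 1 = 2 bits/symbol.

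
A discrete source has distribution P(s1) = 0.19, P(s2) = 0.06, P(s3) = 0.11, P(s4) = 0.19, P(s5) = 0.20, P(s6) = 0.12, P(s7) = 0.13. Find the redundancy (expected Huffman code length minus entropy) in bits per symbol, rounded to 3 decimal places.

0.062 bits

Entropy H = −Σ p log₂ p ≈ 2.7184 bits.
Huffman merges: 3/50+11/100→17/100; 3/25+13/100→1/4; 17/100+19/100→9/25; 19/100+1/5→39/100; 1/4+9/25→61/100; 39/100+61/100→1. L = 139/50 ≈ 2.7800.
L − H = 2.7800 − 2.7184 = 0.062 bits.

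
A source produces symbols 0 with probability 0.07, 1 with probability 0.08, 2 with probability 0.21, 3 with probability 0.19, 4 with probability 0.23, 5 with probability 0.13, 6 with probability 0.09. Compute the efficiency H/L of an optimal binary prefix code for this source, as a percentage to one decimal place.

Entropy H = −Σ p log₂ p ≈ 2.6711 bits.
Huffman merges: 7/100+2/25→3/20; 9/100+13/100→11/50; 3/20+19/100→17/50; 21/100+11/50→43/100; 23/100+17/50→57/100; 43/100+57/100→1. L = 271/100 ≈ 2.7100.
Efficiency = H/L = 2.6711/2.7100 = 98.6%.

98.6%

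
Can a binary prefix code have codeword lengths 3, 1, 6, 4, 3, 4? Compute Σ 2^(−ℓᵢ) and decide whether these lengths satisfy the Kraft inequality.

0.890625; yes

With common denominator 2^6 = 64: Σ 2^(−ℓᵢ) = 8/64 + 32/64 + 1/64 + 4/64 + 8/64 + 4/64 = 57/64 = 0.890625.
Kraft's inequality requires Σ ≤ 1; here Σ = 0.890625 ≤ 1, so such a prefix code exists.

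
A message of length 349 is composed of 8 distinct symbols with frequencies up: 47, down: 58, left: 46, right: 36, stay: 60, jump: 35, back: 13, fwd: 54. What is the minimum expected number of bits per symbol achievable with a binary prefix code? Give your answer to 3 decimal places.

Probabilities are the counts divided by 349.
Repeatedly combine the two least-probable nodes; the expected code length is the sum of the merged weights.
merge 13/349 + 35/349 → 48/349
merge 36/349 + 46/349 → 82/349
merge 47/349 + 48/349 → 95/349
merge 54/349 + 58/349 → 112/349
merge 60/349 + 82/349 → 142/349
merge 95/349 + 112/349 → 207/349
merge 142/349 + 207/349 → 1
L = 48/349 + 82/349 + 95/349 + 112/349 + 142/349 + 207/349 + 1 = 1035/349 ≈ 2.966 bits/symbol.

2.966 bits/symbol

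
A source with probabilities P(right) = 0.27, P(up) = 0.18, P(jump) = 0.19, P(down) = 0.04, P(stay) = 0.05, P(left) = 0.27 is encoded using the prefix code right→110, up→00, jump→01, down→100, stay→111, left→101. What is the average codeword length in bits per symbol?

2.63 bits/symbol

L̄ = Σ pᵢ·ℓᵢ = 0.27·3 + 0.18·2 + 0.19·2 + 0.04·3 + 0.05·3 + 0.27·3 = 2.63 bits/symbol.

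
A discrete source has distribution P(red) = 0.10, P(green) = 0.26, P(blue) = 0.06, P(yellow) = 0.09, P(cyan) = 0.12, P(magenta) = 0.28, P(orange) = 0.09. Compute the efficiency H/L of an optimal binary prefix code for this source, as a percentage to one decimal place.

Entropy H = −Σ p log₂ p ≈ 2.5876 bits.
Huffman merges: 3/50+9/100→3/20; 9/100+1/10→19/100; 3/25+3/20→27/100; 19/100+13/50→9/20; 27/100+7/25→11/20; 9/20+11/20→1. L = 261/100 ≈ 2.6100.
Efficiency = H/L = 2.5876/2.6100 = 99.1%.

99.1%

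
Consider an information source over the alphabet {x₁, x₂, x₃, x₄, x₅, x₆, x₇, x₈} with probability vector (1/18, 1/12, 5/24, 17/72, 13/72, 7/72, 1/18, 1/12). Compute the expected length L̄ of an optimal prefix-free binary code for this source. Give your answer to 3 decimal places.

2.833 bits/symbol

Repeatedly combine the two least-probable nodes; the expected code length is the sum of the merged weights.
merge 1/18 + 1/18 → 1/9
merge 1/12 + 1/12 → 1/6
merge 7/72 + 1/9 → 5/24
merge 1/6 + 13/72 → 25/72
merge 5/24 + 5/24 → 5/12
merge 17/72 + 25/72 → 7/12
merge 5/12 + 7/12 → 1
L = 1/9 + 1/6 + 5/24 + 25/72 + 5/12 + 7/12 + 1 = 17/6 ≈ 2.833 bits/symbol.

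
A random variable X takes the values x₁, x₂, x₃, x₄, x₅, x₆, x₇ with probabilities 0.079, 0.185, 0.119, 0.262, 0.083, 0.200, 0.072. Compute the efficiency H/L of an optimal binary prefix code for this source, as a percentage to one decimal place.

Entropy H = −Σ p log₂ p ≈ 2.6471 bits.
Huffman merges: 9/125+79/1000→151/1000; 83/1000+119/1000→101/500; 151/1000+37/200→42/125; 1/5+101/500→201/500; 131/500+42/125→299/500; 201/500+299/500→1. L = 2689/1000 ≈ 2.6890.
Efficiency = H/L = 2.6471/2.6890 = 98.4%.

98.4%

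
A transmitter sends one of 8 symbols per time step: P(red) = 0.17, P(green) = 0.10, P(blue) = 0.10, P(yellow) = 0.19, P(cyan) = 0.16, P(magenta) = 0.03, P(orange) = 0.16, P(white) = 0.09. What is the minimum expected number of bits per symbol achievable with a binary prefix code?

2.93 bits/symbol

Repeatedly combine the two least-probable nodes; the expected code length is the sum of the merged weights.
merge 3/100 + 9/100 → 3/25
merge 1/10 + 1/10 → 1/5
merge 3/25 + 4/25 → 7/25
merge 4/25 + 17/100 → 33/100
merge 19/100 + 1/5 → 39/100
merge 7/25 + 33/100 → 61/100
merge 39/100 + 61/100 → 1
L = 3/25 + 1/5 + 7/25 + 33/100 + 39/100 + 61/100 + 1 = 293/100 = 2.93 bits/symbol.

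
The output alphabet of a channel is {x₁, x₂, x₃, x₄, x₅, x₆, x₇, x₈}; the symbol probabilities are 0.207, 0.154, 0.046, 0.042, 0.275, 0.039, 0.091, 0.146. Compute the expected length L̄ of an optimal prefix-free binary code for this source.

Repeatedly combine the two least-probable nodes; the expected code length is the sum of the merged weights.
merge 39/1000 + 21/500 → 81/1000
merge 23/500 + 81/1000 → 127/1000
merge 91/1000 + 127/1000 → 109/500
merge 73/500 + 77/500 → 3/10
merge 207/1000 + 109/500 → 17/40
merge 11/40 + 3/10 → 23/40
merge 17/40 + 23/40 → 1
L = 81/1000 + 127/1000 + 109/500 + 3/10 + 17/40 + 23/40 + 1 = 1363/500 = 2.726 bits/symbol.

2.726 bits/symbol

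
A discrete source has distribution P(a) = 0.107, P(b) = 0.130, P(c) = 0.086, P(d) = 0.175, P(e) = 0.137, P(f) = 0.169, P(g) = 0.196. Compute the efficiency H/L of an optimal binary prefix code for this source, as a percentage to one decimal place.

98.4%

Entropy H = −Σ p log₂ p ≈ 2.7593 bits.
Huffman merges: 43/500+107/1000→193/1000; 13/100+137/1000→267/1000; 169/1000+7/40→43/125; 193/1000+49/250→389/1000; 267/1000+43/125→611/1000; 389/1000+611/1000→1. L = 701/250 ≈ 2.8040.
Efficiency = H/L = 2.7593/2.8040 = 98.4%.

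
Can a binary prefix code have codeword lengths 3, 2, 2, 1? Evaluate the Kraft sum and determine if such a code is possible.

With common denominator 2^3 = 8: Σ 2^(−ℓᵢ) = 1/8 + 2/8 + 2/8 + 4/8 = 9/8 = 1.125.
Kraft's inequality requires Σ ≤ 1; here Σ = 1.125 > 1, so no such prefix code exists.

1.125; no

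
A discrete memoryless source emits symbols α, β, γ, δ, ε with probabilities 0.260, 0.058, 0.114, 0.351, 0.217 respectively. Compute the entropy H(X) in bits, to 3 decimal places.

2.109 bits

H = −Σ pᵢ log₂ pᵢ.
−0.260·log₂(0.260) = 0.5053
−0.058·log₂(0.058) = 0.2383
−0.114·log₂(0.114) = 0.3571
−0.351·log₂(0.351) = 0.5302
−0.217·log₂(0.217) = 0.4783
Sum ≈ 2.1092 → 2.109 bits.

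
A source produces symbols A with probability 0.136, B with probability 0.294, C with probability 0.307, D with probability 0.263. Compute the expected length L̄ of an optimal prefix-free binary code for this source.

2 bits/symbol

Repeatedly combine the two least-probable nodes; the expected code length is the sum of the merged weights.
merge 17/125 + 263/1000 → 399/1000
merge 147/500 + 307/1000 → 601/1000
merge 399/1000 + 601/1000 → 1
L = 399/1000 + 601/1000 + 1 = 2 bits/symbol.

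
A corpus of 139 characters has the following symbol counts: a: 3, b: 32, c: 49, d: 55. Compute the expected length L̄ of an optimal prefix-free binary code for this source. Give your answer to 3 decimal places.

1.856 bits/symbol

Probabilities are the counts divided by 139.
Repeatedly combine the two least-probable nodes; the expected code length is the sum of the merged weights.
merge 3/139 + 32/139 → 35/139
merge 35/139 + 49/139 → 84/139
merge 55/139 + 84/139 → 1
L = 35/139 + 84/139 + 1 = 258/139 ≈ 1.856 bits/symbol.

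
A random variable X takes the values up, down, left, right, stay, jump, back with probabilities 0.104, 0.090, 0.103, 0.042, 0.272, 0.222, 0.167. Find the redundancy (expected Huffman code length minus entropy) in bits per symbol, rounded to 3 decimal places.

Entropy H = −Σ p log₂ p ≈ 2.6063 bits.
Huffman merges: 21/500+9/100→33/250; 103/1000+13/125→207/1000; 33/250+167/1000→299/1000; 207/1000+111/500→429/1000; 34/125+299/1000→571/1000; 429/1000+571/1000→1. L = 1319/500 ≈ 2.6380.
L − H = 2.6380 − 2.6063 = 0.032 bits.

0.032 bits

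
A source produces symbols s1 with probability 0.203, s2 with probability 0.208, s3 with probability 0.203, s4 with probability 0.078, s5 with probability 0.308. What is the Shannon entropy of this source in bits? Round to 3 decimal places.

2.216 bits

H = −Σ pᵢ log₂ pᵢ.
−0.203·log₂(0.203) = 0.4670
−0.208·log₂(0.208) = 0.4712
−0.203·log₂(0.203) = 0.4670
−0.078·log₂(0.078) = 0.2871
−0.308·log₂(0.308) = 0.5233
Sum ≈ 2.2155 → 2.216 bits.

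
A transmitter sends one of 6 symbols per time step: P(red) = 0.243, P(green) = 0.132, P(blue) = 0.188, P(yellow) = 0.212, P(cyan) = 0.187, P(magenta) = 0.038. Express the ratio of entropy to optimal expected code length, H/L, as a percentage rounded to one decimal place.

Entropy H = −Σ p log₂ p ≈ 2.4409 bits.
Huffman merges: 19/500+33/250→17/100; 17/100+187/1000→357/1000; 47/250+53/250→2/5; 243/1000+357/1000→3/5; 2/5+3/5→1. L = 2527/1000 ≈ 2.5270.
Efficiency = H/L = 2.4409/2.5270 = 96.6%.

96.6%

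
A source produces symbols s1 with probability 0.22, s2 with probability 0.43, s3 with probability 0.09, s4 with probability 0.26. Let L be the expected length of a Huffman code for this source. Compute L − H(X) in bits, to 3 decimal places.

Entropy H = −Σ p log₂ p ≈ 1.8221 bits.
Huffman merges: 9/100+11/50→31/100; 13/50+31/100→57/100; 43/100+57/100→1. L = 47/25 ≈ 1.8800.
L − H = 1.8800 − 1.8221 = 0.058 bits.

0.058 bits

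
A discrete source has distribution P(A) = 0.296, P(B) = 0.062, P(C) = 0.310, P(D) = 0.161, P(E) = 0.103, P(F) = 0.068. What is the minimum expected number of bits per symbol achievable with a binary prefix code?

Repeatedly combine the two least-probable nodes; the expected code length is the sum of the merged weights.
merge 31/500 + 17/250 → 13/100
merge 103/1000 + 13/100 → 233/1000
merge 161/1000 + 233/1000 → 197/500
merge 37/125 + 31/100 → 303/500
merge 197/500 + 303/500 → 1
L = 13/100 + 233/1000 + 197/500 + 303/500 + 1 = 2363/1000 = 2.363 bits/symbol.

2.363 bits/symbol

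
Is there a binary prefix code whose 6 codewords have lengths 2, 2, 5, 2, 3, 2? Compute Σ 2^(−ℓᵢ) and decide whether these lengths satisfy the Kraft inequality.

With common denominator 2^5 = 32: Σ 2^(−ℓᵢ) = 8/32 + 8/32 + 1/32 + 8/32 + 4/32 + 8/32 = 37/32 = 1.15625.
Kraft's inequality requires Σ ≤ 1; here Σ = 1.15625 > 1, so no such prefix code exists.

1.15625; no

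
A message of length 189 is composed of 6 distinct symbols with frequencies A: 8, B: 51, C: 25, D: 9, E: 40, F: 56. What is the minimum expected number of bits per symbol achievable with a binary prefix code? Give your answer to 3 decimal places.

Probabilities are the counts divided by 189.
Repeatedly combine the two least-probable nodes; the expected code length is the sum of the merged weights.
merge 8/189 + 1/21 → 17/189
merge 17/189 + 25/189 → 2/9
merge 40/189 + 2/9 → 82/189
merge 17/63 + 8/27 → 107/189
merge 82/189 + 107/189 → 1
L = 17/189 + 2/9 + 82/189 + 107/189 + 1 = 437/189 ≈ 2.312 bits/symbol.

2.312 bits/symbol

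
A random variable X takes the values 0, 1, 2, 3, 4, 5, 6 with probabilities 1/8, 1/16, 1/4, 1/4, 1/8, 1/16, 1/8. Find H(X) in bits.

2.625 bits

Each probability is a power of 1/2, so log₂(1/p) is an integer.
H = Σ p·log₂(1/p) = 1/8·3 + 1/16·4 + 1/4·2 + 1/4·2 + 1/8·3 + 1/16·4 + 1/8·3 = 2.625 bits.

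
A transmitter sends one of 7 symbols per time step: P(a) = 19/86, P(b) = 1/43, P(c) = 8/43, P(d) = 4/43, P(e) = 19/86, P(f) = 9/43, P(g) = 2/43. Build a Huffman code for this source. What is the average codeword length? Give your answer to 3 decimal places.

2.581 bits/symbol

Repeatedly combine the two least-probable nodes; the expected code length is the sum of the merged weights.
merge 1/43 + 2/43 → 3/43
merge 3/43 + 4/43 → 7/43
merge 7/43 + 8/43 → 15/43
merge 9/43 + 19/86 → 37/86
merge 19/86 + 15/43 → 49/86
merge 37/86 + 49/86 → 1
L = 3/43 + 7/43 + 15/43 + 37/86 + 49/86 + 1 = 111/43 ≈ 2.581 bits/symbol.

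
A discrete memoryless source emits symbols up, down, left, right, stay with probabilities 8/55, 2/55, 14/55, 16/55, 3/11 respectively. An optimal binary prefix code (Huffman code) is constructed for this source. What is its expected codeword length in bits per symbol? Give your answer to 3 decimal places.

2.182 bits/symbol

Repeatedly combine the two least-probable nodes; the expected code length is the sum of the merged weights.
merge 2/55 + 8/55 → 2/11
merge 2/11 + 14/55 → 24/55
merge 3/11 + 16/55 → 31/55
merge 24/55 + 31/55 → 1
L = 2/11 + 24/55 + 31/55 + 1 = 24/11 ≈ 2.182 bits/symbol.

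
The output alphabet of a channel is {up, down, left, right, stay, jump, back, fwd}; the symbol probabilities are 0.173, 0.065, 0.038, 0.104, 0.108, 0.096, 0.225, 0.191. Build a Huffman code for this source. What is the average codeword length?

Repeatedly combine the two least-probable nodes; the expected code length is the sum of the merged weights.
merge 19/500 + 13/200 → 103/1000
merge 12/125 + 103/1000 → 199/1000
merge 13/125 + 27/250 → 53/250
merge 173/1000 + 191/1000 → 91/250
merge 199/1000 + 53/250 → 411/1000
merge 9/40 + 91/250 → 589/1000
merge 411/1000 + 589/1000 → 1
L = 103/1000 + 199/1000 + 53/250 + 91/250 + 411/1000 + 589/1000 + 1 = 1439/500 = 2.878 bits/symbol.

2.878 bits/symbol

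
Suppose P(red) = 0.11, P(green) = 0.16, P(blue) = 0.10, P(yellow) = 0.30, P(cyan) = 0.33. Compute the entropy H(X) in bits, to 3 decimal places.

H = −Σ pᵢ log₂ pᵢ.
−0.11·log₂(0.11) = 0.3503
−0.16·log₂(0.16) = 0.4230
−0.10·log₂(0.10) = 0.3322
−0.30·log₂(0.30) = 0.5211
−0.33·log₂(0.33) = 0.5278
Sum ≈ 2.1544 → 2.154 bits.

2.154 bits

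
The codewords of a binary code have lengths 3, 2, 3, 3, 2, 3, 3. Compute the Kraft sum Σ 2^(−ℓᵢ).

1.125

With common denominator 2^3 = 8: Σ 2^(−ℓᵢ) = 1/8 + 2/8 + 1/8 + 1/8 + 2/8 + 1/8 + 1/8 = 9/8 = 1.125.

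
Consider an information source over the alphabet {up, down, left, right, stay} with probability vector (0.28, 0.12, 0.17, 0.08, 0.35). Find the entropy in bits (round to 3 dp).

H = −Σ pᵢ log₂ pᵢ.
−0.28·log₂(0.28) = 0.5142
−0.12·log₂(0.12) = 0.3671
−0.17·log₂(0.17) = 0.4346
−0.08·log₂(0.08) = 0.2915
−0.35·log₂(0.35) = 0.5301
Sum ≈ 2.1375 → 2.137 bits.

2.137 bits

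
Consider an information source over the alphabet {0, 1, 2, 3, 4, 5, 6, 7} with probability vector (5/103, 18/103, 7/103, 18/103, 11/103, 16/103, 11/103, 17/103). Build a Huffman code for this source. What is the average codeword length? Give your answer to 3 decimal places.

Repeatedly combine the two least-probable nodes; the expected code length is the sum of the merged weights.
merge 5/103 + 7/103 → 12/103
merge 11/103 + 11/103 → 22/103
merge 12/103 + 16/103 → 28/103
merge 17/103 + 18/103 → 35/103
merge 18/103 + 22/103 → 40/103
merge 28/103 + 35/103 → 63/103
merge 40/103 + 63/103 → 1
L = 12/103 + 22/103 + 28/103 + 35/103 + 40/103 + 63/103 + 1 = 303/103 ≈ 2.942 bits/symbol.

2.942 bits/symbol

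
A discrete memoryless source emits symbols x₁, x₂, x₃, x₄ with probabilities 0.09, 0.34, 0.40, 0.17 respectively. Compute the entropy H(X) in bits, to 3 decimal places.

H = −Σ pᵢ log₂ pᵢ.
−0.09·log₂(0.09) = 0.3127
−0.34·log₂(0.34) = 0.5292
−0.40·log₂(0.40) = 0.5288
−0.17·log₂(0.17) = 0.4346
Sum ≈ 1.8052 → 1.805 bits.

1.805 bits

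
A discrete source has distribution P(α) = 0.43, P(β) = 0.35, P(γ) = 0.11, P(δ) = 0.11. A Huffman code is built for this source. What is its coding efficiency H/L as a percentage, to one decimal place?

98.0%

Entropy H = −Σ p log₂ p ≈ 1.7542 bits.
Huffman merges: 11/100+11/100→11/50; 11/50+7/20→57/100; 43/100+57/100→1. L = 179/100 ≈ 1.7900.
Efficiency = H/L = 1.7542/1.7900 = 98.0%.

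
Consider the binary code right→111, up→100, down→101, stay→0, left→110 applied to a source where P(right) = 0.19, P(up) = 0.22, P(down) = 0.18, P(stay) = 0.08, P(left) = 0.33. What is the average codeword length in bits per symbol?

2.84 bits/symbol

L̄ = Σ pᵢ·ℓᵢ = 0.19·3 + 0.22·3 + 0.18·3 + 0.08·1 + 0.33·3 = 2.84 bits/symbol.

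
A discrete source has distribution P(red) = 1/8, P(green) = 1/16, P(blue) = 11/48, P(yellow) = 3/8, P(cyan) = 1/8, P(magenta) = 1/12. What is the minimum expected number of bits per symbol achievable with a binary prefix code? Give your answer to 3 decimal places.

2.396 bits/symbol

Repeatedly combine the two least-probable nodes; the expected code length is the sum of the merged weights.
merge 1/16 + 1/12 → 7/48
merge 1/8 + 1/8 → 1/4
merge 7/48 + 11/48 → 3/8
merge 1/4 + 3/8 → 5/8
merge 3/8 + 5/8 → 1
L = 7/48 + 1/4 + 3/8 + 5/8 + 1 = 115/48 ≈ 2.396 bits/symbol.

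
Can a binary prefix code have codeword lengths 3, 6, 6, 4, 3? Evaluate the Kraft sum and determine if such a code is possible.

0.34375; yes

With common denominator 2^6 = 64: Σ 2^(−ℓᵢ) = 8/64 + 1/64 + 1/64 + 4/64 + 8/64 = 22/64 = 0.34375.
Kraft's inequality requires Σ ≤ 1; here Σ = 0.34375 ≤ 1, so such a prefix code exists.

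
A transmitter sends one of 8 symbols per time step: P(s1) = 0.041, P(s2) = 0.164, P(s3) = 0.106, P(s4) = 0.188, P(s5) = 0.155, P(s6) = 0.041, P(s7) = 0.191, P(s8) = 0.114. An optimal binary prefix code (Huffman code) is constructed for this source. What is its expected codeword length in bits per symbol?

2.891 bits/symbol

Repeatedly combine the two least-probable nodes; the expected code length is the sum of the merged weights.
merge 41/1000 + 41/1000 → 41/500
merge 41/500 + 53/500 → 47/250
merge 57/500 + 31/200 → 269/1000
merge 41/250 + 47/250 → 44/125
merge 47/250 + 191/1000 → 379/1000
merge 269/1000 + 44/125 → 621/1000
merge 379/1000 + 621/1000 → 1
L = 41/500 + 47/250 + 269/1000 + 44/125 + 379/1000 + 621/1000 + 1 = 2891/1000 = 2.891 bits/symbol.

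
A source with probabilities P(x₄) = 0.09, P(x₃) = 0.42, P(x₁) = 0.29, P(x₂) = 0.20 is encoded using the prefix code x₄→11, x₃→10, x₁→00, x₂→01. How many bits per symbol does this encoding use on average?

L̄ = Σ pᵢ·ℓᵢ = 0.09·2 + 0.42·2 + 0.29·2 + 0.20·2 = 2 bits/symbol.

2 bits/symbol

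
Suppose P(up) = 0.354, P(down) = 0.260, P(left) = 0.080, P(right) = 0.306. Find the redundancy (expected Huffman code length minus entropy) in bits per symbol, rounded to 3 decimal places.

Entropy H = −Σ p log₂ p ≈ 1.8499 bits.
Huffman merges: 2/25+13/50→17/50; 153/500+17/50→323/500; 177/500+323/500→1. L = 993/500 ≈ 1.9860.
L − H = 1.9860 − 1.8499 = 0.136 bits.

0.136 bits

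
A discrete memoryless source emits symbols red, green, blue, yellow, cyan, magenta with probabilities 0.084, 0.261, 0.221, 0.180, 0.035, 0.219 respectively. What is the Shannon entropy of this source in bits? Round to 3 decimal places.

H = −Σ pᵢ log₂ pᵢ.
−0.084·log₂(0.084) = 0.3002
−0.261·log₂(0.261) = 0.5058
−0.221·log₂(0.221) = 0.4813
−0.180·log₂(0.180) = 0.4453
−0.035·log₂(0.035) = 0.1693
−0.219·log₂(0.219) = 0.4798
Sum ≈ 2.3817 → 2.382 bits.

2.382 bits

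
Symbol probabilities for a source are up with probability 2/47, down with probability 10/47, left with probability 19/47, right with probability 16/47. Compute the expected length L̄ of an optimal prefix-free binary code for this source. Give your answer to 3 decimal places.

1.851 bits/symbol

Repeatedly combine the two least-probable nodes; the expected code length is the sum of the merged weights.
merge 2/47 + 10/47 → 12/47
merge 12/47 + 16/47 → 28/47
merge 19/47 + 28/47 → 1
L = 12/47 + 28/47 + 1 = 87/47 ≈ 1.851 bits/symbol.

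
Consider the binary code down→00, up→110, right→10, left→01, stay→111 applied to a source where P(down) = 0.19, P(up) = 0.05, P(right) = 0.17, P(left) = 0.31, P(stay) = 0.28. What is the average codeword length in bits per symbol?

2.33 bits/symbol

L̄ = Σ pᵢ·ℓᵢ = 0.19·2 + 0.05·3 + 0.17·2 + 0.31·2 + 0.28·3 = 2.33 bits/symbol.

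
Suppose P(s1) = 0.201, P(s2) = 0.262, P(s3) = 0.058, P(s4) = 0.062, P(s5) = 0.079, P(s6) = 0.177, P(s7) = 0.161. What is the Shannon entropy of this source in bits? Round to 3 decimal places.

H = −Σ pᵢ log₂ pᵢ.
−0.201·log₂(0.201) = 0.4653
−0.262·log₂(0.262) = 0.5063
−0.058·log₂(0.058) = 0.2383
−0.062·log₂(0.062) = 0.2487
−0.079·log₂(0.079) = 0.2893
−0.177·log₂(0.177) = 0.4422
−0.161·log₂(0.161) = 0.4242
Sum ≈ 2.6142 → 2.614 bits.

2.614 bits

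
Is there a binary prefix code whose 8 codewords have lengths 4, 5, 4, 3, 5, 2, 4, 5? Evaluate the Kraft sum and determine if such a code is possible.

With common denominator 2^5 = 32: Σ 2^(−ℓᵢ) = 2/32 + 1/32 + 2/32 + 4/32 + 1/32 + 8/32 + 2/32 + 1/32 = 21/32 = 0.65625.
Kraft's inequality requires Σ ≤ 1; here Σ = 0.65625 ≤ 1, so such a prefix code exists.

0.65625; yes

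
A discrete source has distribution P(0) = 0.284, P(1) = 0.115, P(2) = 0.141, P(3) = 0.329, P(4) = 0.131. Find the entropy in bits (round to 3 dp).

2.185 bits

H = −Σ pᵢ log₂ pᵢ.
−0.284·log₂(0.284) = 0.5158
−0.115·log₂(0.115) = 0.3588
−0.141·log₂(0.141) = 0.3985
−0.329·log₂(0.329) = 0.5277
−0.131·log₂(0.131) = 0.3841
Sum ≈ 2.1849 → 2.185 bits.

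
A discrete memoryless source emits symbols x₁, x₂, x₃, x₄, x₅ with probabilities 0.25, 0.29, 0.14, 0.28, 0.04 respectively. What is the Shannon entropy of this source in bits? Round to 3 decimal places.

H = −Σ pᵢ log₂ pᵢ.
−0.25·log₂(0.25) = 0.5000
−0.29·log₂(0.29) = 0.5179
−0.14·log₂(0.14) = 0.3971
−0.28·log₂(0.28) = 0.5142
−0.04·log₂(0.04) = 0.1858
Sum ≈ 2.1150 → 2.115 bits.

2.115 bits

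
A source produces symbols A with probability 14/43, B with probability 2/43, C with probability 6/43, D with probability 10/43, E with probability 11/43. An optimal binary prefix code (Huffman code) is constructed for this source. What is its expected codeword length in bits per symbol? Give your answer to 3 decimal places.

Repeatedly combine the two least-probable nodes; the expected code length is the sum of the merged weights.
merge 2/43 + 6/43 → 8/43
merge 8/43 + 10/43 → 18/43
merge 11/43 + 14/43 → 25/43
merge 18/43 + 25/43 → 1
L = 8/43 + 18/43 + 25/43 + 1 = 94/43 ≈ 2.186 bits/symbol.

2.186 bits/symbol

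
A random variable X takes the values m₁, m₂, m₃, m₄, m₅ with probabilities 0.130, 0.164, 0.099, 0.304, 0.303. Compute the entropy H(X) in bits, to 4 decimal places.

H = −Σ pᵢ log₂ pᵢ.
−0.130·log₂(0.130) = 0.3826
−0.164·log₂(0.164) = 0.4278
−0.099·log₂(0.099) = 0.3303
−0.304·log₂(0.304) = 0.5222
−0.303·log₂(0.303) = 0.5220
Sum ≈ 2.1849 → 2.1849 bits.

2.1849 bits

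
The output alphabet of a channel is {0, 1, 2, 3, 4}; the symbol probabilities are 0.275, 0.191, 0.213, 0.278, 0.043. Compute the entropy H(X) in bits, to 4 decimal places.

2.1522 bits

H = −Σ pᵢ log₂ pᵢ.
−0.275·log₂(0.275) = 0.5122
−0.191·log₂(0.191) = 0.4562
−0.213·log₂(0.213) = 0.4752
−0.278·log₂(0.278) = 0.5134
−0.043·log₂(0.043) = 0.1952
Sum ≈ 2.1522 → 2.1522 bits.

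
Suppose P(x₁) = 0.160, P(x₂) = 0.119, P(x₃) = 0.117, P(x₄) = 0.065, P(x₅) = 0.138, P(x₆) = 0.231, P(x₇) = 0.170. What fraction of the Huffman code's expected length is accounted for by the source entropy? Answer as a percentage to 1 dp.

98.4%

Entropy H = −Σ p log₂ p ≈ 2.7242 bits.
Huffman merges: 13/200+117/1000→91/500; 119/1000+69/500→257/1000; 4/25+17/100→33/100; 91/500+231/1000→413/1000; 257/1000+33/100→587/1000; 413/1000+587/1000→1. L = 2769/1000 ≈ 2.7690.
Efficiency = H/L = 2.7242/2.7690 = 98.4%.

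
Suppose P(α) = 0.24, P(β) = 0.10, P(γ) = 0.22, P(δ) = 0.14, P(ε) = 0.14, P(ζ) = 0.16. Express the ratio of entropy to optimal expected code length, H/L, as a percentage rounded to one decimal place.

99.4%

Entropy H = −Σ p log₂ p ≈ 2.5241 bits.
Huffman merges: 1/10+7/50→6/25; 7/50+4/25→3/10; 11/50+6/25→23/50; 6/25+3/10→27/50; 23/50+27/50→1. L = 127/50 ≈ 2.5400.
Efficiency = H/L = 2.5241/2.5400 = 99.4%.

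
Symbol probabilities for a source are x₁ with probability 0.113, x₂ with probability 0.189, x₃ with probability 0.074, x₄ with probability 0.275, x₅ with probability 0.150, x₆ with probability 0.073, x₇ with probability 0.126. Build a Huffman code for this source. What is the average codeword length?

2.683 bits/symbol

Repeatedly combine the two least-probable nodes; the expected code length is the sum of the merged weights.
merge 73/1000 + 37/500 → 147/1000
merge 113/1000 + 63/500 → 239/1000
merge 147/1000 + 3/20 → 297/1000
merge 189/1000 + 239/1000 → 107/250
merge 11/40 + 297/1000 → 143/250
merge 107/250 + 143/250 → 1
L = 147/1000 + 239/1000 + 297/1000 + 107/250 + 143/250 + 1 = 2683/1000 = 2.683 bits/symbol.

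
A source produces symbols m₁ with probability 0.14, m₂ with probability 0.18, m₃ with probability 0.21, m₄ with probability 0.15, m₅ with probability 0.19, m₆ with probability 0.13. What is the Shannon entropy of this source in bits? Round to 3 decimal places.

2.564 bits

H = −Σ pᵢ log₂ pᵢ.
−0.14·log₂(0.14) = 0.3971
−0.18·log₂(0.18) = 0.4453
−0.21·log₂(0.21) = 0.4728
−0.15·log₂(0.15) = 0.4105
−0.19·log₂(0.19) = 0.4552
−0.13·log₂(0.13) = 0.3826
Sum ≈ 2.5637 → 2.564 bits.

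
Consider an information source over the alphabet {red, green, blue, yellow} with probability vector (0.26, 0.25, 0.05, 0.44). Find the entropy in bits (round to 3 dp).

1.743 bits

H = −Σ pᵢ log₂ pᵢ.
−0.26·log₂(0.26) = 0.5053
−0.25·log₂(0.25) = 0.5000
−0.05·log₂(0.05) = 0.2161
−0.44·log₂(0.44) = 0.5211
Sum ≈ 1.7425 → 1.743 bits.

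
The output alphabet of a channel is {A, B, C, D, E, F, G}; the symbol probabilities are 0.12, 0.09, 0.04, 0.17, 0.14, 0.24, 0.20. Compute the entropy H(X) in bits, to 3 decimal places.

2.656 bits

H = −Σ pᵢ log₂ pᵢ.
−0.12·log₂(0.12) = 0.3671
−0.09·log₂(0.09) = 0.3127
−0.04·log₂(0.04) = 0.1858
−0.17·log₂(0.17) = 0.4346
−0.14·log₂(0.14) = 0.3971
−0.24·log₂(0.24) = 0.4941
−0.20·log₂(0.20) = 0.4644
Sum ≈ 2.6557 → 2.656 bits.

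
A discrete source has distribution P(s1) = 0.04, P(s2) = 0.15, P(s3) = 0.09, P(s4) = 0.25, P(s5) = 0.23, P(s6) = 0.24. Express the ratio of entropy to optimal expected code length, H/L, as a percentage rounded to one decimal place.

99.2%

Entropy H = −Σ p log₂ p ≈ 2.3908 bits.
Huffman merges: 1/25+9/100→13/100; 13/100+3/20→7/25; 23/100+6/25→47/100; 1/4+7/25→53/100; 47/100+53/100→1. L = 241/100 ≈ 2.4100.
Efficiency = H/L = 2.3908/2.4100 = 99.2%.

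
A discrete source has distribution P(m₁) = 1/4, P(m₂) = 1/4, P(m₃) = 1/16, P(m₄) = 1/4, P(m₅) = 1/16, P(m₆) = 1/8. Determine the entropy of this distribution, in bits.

Each probability is a power of 1/2, so log₂(1/p) is an integer.
H = Σ p·log₂(1/p) = 1/4·2 + 1/4·2 + 1/16·4 + 1/4·2 + 1/16·4 + 1/8·3 = 2.375 bits.

2.375 bits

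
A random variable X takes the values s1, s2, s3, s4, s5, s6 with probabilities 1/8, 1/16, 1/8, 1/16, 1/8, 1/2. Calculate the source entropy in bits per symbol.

2.125 bits

Each probability is a power of 1/2, so log₂(1/p) is an integer.
H = Σ p·log₂(1/p) = 1/8·3 + 1/16·4 + 1/8·3 + 1/16·4 + 1/8·3 + 1/2·1 = 2.125 bits.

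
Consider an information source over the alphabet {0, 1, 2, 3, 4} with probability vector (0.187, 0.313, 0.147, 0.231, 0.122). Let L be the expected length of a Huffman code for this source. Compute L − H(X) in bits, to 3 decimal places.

Entropy H = −Σ p log₂ p ≈ 2.2421 bits.
Huffman merges: 61/500+147/1000→269/1000; 187/1000+231/1000→209/500; 269/1000+313/1000→291/500; 209/500+291/500→1. L = 2269/1000 ≈ 2.2690.
L − H = 2.2690 − 2.2421 = 0.027 bits.

0.027 bits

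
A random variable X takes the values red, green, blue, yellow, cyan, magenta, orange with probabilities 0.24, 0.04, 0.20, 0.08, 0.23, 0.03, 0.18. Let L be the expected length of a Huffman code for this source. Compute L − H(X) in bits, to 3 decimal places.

Entropy H = −Σ p log₂ p ≈ 2.5205 bits.
Huffman merges: 3/100+1/25→7/100; 7/100+2/25→3/20; 3/20+9/50→33/100; 1/5+23/100→43/100; 6/25+33/100→57/100; 43/100+57/100→1. L = 51/20 ≈ 2.5500.
L − H = 2.5500 − 2.5205 = 0.029 bits.

0.029 bits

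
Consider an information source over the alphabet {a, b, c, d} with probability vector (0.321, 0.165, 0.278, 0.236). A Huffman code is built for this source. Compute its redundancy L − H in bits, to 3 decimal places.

0.040 bits

Entropy H = −Σ p log₂ p ≈ 1.9602 bits.
Huffman merges: 33/200+59/250→401/1000; 139/500+321/1000→599/1000; 401/1000+599/1000→1. L = 2 ≈ 2.0000.
L − H = 2.0000 − 1.9602 = 0.040 bits.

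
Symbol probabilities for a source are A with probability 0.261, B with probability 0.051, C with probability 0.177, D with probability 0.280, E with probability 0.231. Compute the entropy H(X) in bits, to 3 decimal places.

2.169 bits

H = −Σ pᵢ log₂ pᵢ.
−0.261·log₂(0.261) = 0.5058
−0.051·log₂(0.051) = 0.2190
−0.177·log₂(0.177) = 0.4422
−0.280·log₂(0.280) = 0.5142
−0.231·log₂(0.231) = 0.4883
Sum ≈ 2.1695 → 2.169 bits.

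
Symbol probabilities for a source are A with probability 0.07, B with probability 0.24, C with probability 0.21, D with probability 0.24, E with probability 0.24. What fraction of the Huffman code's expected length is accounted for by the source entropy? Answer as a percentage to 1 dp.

Entropy H = −Σ p log₂ p ≈ 2.2238 bits.
Huffman merges: 7/100+21/100→7/25; 6/25+6/25→12/25; 6/25+7/25→13/25; 12/25+13/25→1. L = 57/25 ≈ 2.2800.
Efficiency = H/L = 2.2238/2.2800 = 97.5%.

97.5%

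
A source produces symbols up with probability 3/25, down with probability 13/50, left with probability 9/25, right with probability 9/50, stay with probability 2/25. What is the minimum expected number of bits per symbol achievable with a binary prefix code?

2.2 bits/symbol

Repeatedly combine the two least-probable nodes; the expected code length is the sum of the merged weights.
merge 2/25 + 3/25 → 1/5
merge 9/50 + 1/5 → 19/50
merge 13/50 + 9/25 → 31/50
merge 19/50 + 31/50 → 1
L = 1/5 + 19/50 + 31/50 + 1 = 11/5 = 2.2 bits/symbol.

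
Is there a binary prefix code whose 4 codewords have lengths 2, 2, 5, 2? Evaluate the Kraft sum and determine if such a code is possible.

0.78125; yes

With common denominator 2^5 = 32: Σ 2^(−ℓᵢ) = 8/32 + 8/32 + 1/32 + 8/32 = 25/32 = 0.78125.
Kraft's inequality requires Σ ≤ 1; here Σ = 0.78125 ≤ 1, so such a prefix code exists.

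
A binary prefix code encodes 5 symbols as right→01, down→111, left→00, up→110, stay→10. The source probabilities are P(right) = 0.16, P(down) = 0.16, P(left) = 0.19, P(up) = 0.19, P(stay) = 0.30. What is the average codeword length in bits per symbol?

L̄ = Σ pᵢ·ℓᵢ = 0.16·2 + 0.16·3 + 0.19·2 + 0.19·3 + 0.30·2 = 2.35 bits/symbol.

2.35 bits/symbol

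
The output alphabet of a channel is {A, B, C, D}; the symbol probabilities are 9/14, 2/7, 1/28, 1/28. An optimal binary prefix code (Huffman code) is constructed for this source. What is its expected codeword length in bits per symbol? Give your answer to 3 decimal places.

1.429 bits/symbol

Repeatedly combine the two least-probable nodes; the expected code length is the sum of the merged weights.
merge 1/28 + 1/28 → 1/14
merge 1/14 + 2/7 → 5/14
merge 5/14 + 9/14 → 1
L = 1/14 + 5/14 + 1 = 10/7 ≈ 1.429 bits/symbol.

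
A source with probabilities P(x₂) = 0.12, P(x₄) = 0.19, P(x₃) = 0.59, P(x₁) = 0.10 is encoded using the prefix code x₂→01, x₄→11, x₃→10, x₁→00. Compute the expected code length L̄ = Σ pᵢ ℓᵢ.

L̄ = Σ pᵢ·ℓᵢ = 0.12·2 + 0.19·2 + 0.59·2 + 0.10·2 = 2 bits/symbol.

2 bits/symbol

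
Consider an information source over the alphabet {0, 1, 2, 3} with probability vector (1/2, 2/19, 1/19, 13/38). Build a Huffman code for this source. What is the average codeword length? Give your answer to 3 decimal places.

Repeatedly combine the two least-probable nodes; the expected code length is the sum of the merged weights.
merge 1/19 + 2/19 → 3/19
merge 3/19 + 13/38 → 1/2
merge 1/2 + 1/2 → 1
L = 3/19 + 1/2 + 1 = 63/38 ≈ 1.658 bits/symbol.

1.658 bits/symbol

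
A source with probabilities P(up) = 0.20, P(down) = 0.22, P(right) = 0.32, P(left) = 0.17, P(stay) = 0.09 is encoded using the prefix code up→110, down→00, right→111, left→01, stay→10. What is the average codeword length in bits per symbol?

L̄ = Σ pᵢ·ℓᵢ = 0.20·3 + 0.22·2 + 0.32·3 + 0.17·2 + 0.09·2 = 2.52 bits/symbol.

2.52 bits/symbol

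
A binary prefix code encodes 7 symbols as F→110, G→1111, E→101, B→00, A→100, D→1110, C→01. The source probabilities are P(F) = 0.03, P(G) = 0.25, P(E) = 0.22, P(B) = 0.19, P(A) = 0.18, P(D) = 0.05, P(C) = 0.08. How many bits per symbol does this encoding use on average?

L̄ = Σ pᵢ·ℓᵢ = 0.03·3 + 0.25·4 + 0.22·3 + 0.19·2 + 0.18·3 + 0.05·4 + 0.08·2 = 3.03 bits/symbol.

3.03 bits/symbol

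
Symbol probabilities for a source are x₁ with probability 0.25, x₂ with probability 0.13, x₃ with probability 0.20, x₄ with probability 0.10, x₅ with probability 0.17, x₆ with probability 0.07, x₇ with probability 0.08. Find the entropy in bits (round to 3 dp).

H = −Σ pᵢ log₂ pᵢ.
−0.25·log₂(0.25) = 0.5000
−0.13·log₂(0.13) = 0.3826
−0.20·log₂(0.20) = 0.4644
−0.10·log₂(0.10) = 0.3322
−0.17·log₂(0.17) = 0.4346
−0.07·log₂(0.07) = 0.2686
−0.08·log₂(0.08) = 0.2915
Sum ≈ 2.6739 → 2.674 bits.

2.674 bits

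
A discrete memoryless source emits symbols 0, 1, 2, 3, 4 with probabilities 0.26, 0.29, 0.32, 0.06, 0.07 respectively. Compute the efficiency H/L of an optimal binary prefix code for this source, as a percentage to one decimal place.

Entropy H = −Σ p log₂ p ≈ 2.0613 bits.
Huffman merges: 3/50+7/100→13/100; 13/100+13/50→39/100; 29/100+8/25→61/100; 39/100+61/100→1. L = 213/100 ≈ 2.1300.
Efficiency = H/L = 2.0613/2.1300 = 96.8%.

96.8%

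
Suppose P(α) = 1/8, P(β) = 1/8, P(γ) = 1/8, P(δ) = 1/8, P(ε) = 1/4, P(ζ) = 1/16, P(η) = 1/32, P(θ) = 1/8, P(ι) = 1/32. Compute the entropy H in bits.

Each probability is a power of 1/2, so log₂(1/p) is an integer.
H = Σ p·log₂(1/p) = 1/8·3 + 1/8·3 + 1/8·3 + 1/8·3 + 1/4·2 + 1/16·4 + 1/32·5 + 1/8·3 + 1/32·5 = 2.9375 bits.

2.9375 bits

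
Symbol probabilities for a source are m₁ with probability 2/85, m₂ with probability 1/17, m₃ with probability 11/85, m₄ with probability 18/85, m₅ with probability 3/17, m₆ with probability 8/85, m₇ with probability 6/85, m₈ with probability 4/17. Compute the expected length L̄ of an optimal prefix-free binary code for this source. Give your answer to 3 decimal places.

2.788 bits/symbol

Repeatedly combine the two least-probable nodes; the expected code length is the sum of the merged weights.
merge 2/85 + 1/17 → 7/85
merge 6/85 + 7/85 → 13/85
merge 8/85 + 11/85 → 19/85
merge 13/85 + 3/17 → 28/85
merge 18/85 + 19/85 → 37/85
merge 4/17 + 28/85 → 48/85
merge 37/85 + 48/85 → 1
L = 7/85 + 13/85 + 19/85 + 28/85 + 37/85 + 48/85 + 1 = 237/85 ≈ 2.788 bits/symbol.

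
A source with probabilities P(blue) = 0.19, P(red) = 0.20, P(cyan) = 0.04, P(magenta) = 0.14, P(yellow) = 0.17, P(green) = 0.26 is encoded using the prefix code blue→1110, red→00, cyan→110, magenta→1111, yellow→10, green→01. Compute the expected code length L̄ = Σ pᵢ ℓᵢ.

2.7 bits/symbol

L̄ = Σ pᵢ·ℓᵢ = 0.19·4 + 0.20·2 + 0.04·3 + 0.14·4 + 0.17·2 + 0.26·2 = 2.7 bits/symbol.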